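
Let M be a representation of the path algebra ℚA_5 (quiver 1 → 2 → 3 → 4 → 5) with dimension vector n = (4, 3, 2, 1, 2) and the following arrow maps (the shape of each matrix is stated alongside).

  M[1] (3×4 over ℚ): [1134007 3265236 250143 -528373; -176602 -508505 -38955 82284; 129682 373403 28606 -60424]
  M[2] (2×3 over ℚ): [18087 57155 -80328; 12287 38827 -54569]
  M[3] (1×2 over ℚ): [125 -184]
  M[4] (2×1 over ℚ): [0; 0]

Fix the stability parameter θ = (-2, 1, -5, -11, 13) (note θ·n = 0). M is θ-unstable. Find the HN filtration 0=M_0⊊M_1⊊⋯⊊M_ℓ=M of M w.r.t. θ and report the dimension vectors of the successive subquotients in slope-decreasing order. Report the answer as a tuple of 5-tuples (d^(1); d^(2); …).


Via rank(M_{q-1}∘⋯∘M_p): M ≅ I[1,1], I[1,2], I[1,3], I[1,4], I[5,5]^2.
μ_θ-semistable layers: μ^(1)=13; μ^(2)=1; μ^(3)=-2; μ^(4)=-17/4

((0, 0, 0, 0, 2); (0, 1, 0, 0, 0); (3, 1, 1, 0, 0); (1, 1, 1, 1, 0))


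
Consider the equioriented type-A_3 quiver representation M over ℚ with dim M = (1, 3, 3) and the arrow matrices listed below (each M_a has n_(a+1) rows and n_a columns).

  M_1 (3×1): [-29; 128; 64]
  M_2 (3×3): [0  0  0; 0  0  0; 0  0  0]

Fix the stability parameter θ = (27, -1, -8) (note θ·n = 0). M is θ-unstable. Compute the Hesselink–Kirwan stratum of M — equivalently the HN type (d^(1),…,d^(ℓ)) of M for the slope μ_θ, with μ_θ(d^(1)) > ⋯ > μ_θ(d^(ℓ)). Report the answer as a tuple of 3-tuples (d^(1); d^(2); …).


Barcode: M ≅ I[1,2], I[2,2]^2, I[3,3]^3. HN layers by μ_θ (3 steps, strictly decreasing):
  μ^(1)=13; μ^(2)=-1; μ^(3)=-8

((1, 1, 0); (0, 2, 0); (0, 0, 3))


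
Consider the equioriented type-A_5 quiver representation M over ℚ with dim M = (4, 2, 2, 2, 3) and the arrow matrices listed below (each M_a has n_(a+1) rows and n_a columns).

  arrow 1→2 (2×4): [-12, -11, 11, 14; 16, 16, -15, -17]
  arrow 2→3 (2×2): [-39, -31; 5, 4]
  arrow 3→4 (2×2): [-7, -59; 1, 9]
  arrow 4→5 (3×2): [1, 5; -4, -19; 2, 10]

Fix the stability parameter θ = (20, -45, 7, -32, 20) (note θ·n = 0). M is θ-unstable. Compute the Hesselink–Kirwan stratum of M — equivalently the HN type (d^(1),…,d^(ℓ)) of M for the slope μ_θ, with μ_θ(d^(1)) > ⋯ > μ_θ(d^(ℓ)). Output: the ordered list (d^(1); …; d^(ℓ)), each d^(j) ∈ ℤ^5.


Interval decomposition of M: I[1,1]^2, I[1,5]^2, I[5,5].
HN type (ℓ=2): μ^(1)=20; μ^(2)=-25/2

((2, 0, 0, 0, 3); (2, 2, 2, 2, 0))


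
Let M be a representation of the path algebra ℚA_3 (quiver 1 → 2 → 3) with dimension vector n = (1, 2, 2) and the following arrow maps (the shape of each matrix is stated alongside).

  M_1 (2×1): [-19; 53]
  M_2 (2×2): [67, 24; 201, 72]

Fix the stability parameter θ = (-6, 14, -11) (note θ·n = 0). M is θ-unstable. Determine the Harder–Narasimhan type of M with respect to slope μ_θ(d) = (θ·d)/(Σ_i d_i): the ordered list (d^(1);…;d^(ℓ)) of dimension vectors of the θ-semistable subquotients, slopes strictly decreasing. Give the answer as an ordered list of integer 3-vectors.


Via rank(M_{q-1}∘⋯∘M_p): M ≅ I[1,3], I[2,2], I[3,3].
μ_θ-semistable layers: μ^(1)=14; μ^(2)=3/2; μ^(3)=-6; μ^(4)=-11

((0, 1, 0); (0, 1, 1); (1, 0, 0); (0, 0, 1))


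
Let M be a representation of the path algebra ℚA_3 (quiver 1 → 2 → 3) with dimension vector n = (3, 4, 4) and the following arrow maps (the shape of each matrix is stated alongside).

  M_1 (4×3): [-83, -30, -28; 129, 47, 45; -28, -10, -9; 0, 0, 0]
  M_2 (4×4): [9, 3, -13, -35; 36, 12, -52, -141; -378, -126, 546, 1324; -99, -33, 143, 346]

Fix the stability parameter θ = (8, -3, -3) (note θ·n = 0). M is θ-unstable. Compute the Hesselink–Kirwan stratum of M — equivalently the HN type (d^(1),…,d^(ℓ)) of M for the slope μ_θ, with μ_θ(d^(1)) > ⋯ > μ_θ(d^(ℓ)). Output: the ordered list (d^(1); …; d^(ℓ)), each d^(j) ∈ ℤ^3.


Barcode: M ≅ I[1,2]^2, I[1,3], I[2,3], I[3,3]^2. HN layers by μ_θ (3 steps, strictly decreasing):
  μ^(1)=5/2; μ^(2)=2/3; μ^(3)=-3

((2, 2, 0); (1, 1, 1); (0, 1, 3))


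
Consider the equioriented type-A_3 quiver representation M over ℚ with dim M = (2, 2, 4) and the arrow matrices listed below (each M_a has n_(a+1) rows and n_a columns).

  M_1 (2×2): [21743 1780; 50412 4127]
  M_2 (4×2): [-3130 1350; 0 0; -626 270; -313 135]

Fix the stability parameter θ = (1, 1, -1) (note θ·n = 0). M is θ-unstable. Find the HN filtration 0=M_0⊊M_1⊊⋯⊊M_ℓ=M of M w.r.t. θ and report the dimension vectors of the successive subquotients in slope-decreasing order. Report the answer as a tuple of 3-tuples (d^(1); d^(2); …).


Barcode: M ≅ I[1,2], I[1,3], I[3,3]^3. HN layers by μ_θ (3 steps, strictly decreasing):
  μ^(1)=1; μ^(2)=1/3; μ^(3)=-1

((1, 1, 0); (1, 1, 1); (0, 0, 3))


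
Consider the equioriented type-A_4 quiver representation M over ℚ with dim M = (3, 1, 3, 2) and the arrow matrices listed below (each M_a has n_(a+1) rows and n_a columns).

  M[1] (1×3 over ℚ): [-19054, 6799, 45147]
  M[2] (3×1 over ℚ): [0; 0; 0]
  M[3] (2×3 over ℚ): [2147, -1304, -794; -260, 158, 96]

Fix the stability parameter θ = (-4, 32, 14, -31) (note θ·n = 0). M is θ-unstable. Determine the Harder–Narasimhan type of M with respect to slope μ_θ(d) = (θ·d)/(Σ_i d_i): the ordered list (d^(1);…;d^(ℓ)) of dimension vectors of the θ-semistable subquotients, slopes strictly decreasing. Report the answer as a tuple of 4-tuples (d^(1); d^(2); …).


Barcode: M ≅ I[1,1]^2, I[1,2], I[3,3], I[3,4]^2. HN layers by μ_θ (4 steps, strictly decreasing):
  μ^(1)=32; μ^(2)=14; μ^(3)=-4; μ^(4)=-17/2

((0, 1, 0, 0); (0, 0, 1, 0); (3, 0, 0, 0); (0, 0, 2, 2))


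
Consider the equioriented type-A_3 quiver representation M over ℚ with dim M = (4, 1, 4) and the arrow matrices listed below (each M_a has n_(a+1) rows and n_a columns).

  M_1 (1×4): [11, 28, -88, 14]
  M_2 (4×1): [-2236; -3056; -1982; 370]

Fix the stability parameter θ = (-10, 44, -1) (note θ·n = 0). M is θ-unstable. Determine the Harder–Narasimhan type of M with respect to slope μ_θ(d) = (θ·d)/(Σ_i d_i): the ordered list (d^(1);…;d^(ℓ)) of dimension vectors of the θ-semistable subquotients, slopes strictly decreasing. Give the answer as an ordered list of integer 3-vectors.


Via rank(M_{q-1}∘⋯∘M_p): M ≅ I[1,1]^3, I[1,3], I[3,3]^3.
μ_θ-semistable layers: μ^(1)=43/2; μ^(2)=-1; μ^(3)=-10

((0, 1, 1); (0, 0, 3); (4, 0, 0))


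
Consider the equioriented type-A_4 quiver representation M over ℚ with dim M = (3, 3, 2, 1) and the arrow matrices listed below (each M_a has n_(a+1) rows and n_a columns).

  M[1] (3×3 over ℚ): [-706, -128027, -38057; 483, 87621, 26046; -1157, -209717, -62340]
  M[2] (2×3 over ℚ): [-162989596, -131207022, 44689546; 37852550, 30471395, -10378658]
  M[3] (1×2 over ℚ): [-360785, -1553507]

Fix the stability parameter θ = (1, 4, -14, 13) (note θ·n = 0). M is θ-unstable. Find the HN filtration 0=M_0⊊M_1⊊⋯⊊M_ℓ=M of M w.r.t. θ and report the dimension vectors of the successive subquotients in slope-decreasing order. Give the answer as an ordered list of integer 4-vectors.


Barcode: M ≅ I[1,1], I[1,2], I[1,4], I[2,3]. HN layers by μ_θ (5 steps, strictly decreasing):
  μ^(1)=13; μ^(2)=4; μ^(3)=1; μ^(4)=-3; μ^(5)=-5

((0, 0, 0, 1); (0, 1, 0, 0); (2, 0, 0, 0); (1, 1, 1, 0); (0, 1, 1, 0))


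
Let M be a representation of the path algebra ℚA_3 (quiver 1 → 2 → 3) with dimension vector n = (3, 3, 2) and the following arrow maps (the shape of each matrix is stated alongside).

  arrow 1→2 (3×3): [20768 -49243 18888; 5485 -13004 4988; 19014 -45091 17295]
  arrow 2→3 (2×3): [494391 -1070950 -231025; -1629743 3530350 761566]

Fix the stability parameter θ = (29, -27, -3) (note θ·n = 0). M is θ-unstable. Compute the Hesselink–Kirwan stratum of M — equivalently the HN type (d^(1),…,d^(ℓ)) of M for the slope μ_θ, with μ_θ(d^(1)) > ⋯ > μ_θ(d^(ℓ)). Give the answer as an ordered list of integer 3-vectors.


Barcode: M ≅ I[1,2], I[1,3]^2. HN layers by μ_θ (2 steps, strictly decreasing):
  μ^(1)=1; μ^(2)=-1/3

((1, 1, 0); (2, 2, 2))


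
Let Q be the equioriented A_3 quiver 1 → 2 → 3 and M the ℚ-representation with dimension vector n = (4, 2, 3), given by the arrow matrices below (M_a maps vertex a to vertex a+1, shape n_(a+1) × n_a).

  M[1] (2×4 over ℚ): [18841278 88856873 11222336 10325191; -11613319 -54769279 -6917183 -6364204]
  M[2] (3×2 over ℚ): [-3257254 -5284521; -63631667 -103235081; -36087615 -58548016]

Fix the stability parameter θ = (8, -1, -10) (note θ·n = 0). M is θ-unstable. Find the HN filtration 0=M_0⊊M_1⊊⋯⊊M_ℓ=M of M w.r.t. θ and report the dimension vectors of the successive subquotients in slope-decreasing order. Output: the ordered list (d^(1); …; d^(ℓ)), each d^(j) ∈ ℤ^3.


Interval decomposition of M: I[1,1]^2, I[1,3]^2, I[3,3].
HN type (ℓ=3): μ^(1)=8; μ^(2)=-1; μ^(3)=-10

((2, 0, 0); (2, 2, 2); (0, 0, 1))


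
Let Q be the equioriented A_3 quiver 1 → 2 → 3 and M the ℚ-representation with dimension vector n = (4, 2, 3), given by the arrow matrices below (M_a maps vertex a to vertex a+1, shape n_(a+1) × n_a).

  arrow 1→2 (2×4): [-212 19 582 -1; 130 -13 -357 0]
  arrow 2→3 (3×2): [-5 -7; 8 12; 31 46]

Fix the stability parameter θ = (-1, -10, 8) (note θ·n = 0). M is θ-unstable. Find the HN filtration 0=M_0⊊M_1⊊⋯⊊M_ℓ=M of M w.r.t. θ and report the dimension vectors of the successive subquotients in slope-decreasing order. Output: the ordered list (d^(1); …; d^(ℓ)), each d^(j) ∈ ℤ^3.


Interval decomposition of M: I[1,1]^2, I[1,3]^2, I[3,3].
HN type (ℓ=3): μ^(1)=8; μ^(2)=-1; μ^(3)=-11/2

((0, 0, 3); (2, 0, 0); (2, 2, 0))


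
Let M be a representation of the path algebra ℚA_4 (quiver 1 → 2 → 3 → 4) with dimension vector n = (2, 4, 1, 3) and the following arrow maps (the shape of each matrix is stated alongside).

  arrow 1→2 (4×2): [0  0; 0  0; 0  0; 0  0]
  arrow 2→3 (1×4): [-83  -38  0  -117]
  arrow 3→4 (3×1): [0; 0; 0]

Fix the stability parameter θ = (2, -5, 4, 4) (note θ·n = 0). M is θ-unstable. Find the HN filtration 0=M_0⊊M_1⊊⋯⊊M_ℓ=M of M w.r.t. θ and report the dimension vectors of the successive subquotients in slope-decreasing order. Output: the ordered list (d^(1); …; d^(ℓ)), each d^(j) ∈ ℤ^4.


Interval decomposition of M: I[1,1]^2, I[2,2]^3, I[2,3], I[4,4]^3.
HN type (ℓ=3): μ^(1)=4; μ^(2)=2; μ^(3)=-5

((0, 0, 1, 3); (2, 0, 0, 0); (0, 4, 0, 0))


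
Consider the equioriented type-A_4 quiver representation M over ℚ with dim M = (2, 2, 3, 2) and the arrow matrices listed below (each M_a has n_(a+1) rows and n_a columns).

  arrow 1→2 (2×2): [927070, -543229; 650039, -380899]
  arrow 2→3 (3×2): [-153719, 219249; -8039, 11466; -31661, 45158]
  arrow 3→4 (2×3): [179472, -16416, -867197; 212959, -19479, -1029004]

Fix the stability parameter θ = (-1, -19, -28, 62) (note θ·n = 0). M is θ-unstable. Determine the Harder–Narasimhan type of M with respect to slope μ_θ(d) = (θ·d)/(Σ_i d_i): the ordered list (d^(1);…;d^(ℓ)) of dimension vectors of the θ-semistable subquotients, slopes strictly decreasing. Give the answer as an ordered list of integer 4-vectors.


Via rank(M_{q-1}∘⋯∘M_p): M ≅ I[1,4]^2, I[3,3].
μ_θ-semistable layers: μ^(1)=62; μ^(2)=-16; μ^(3)=-28

((0, 0, 0, 2); (2, 2, 2, 0); (0, 0, 1, 0))


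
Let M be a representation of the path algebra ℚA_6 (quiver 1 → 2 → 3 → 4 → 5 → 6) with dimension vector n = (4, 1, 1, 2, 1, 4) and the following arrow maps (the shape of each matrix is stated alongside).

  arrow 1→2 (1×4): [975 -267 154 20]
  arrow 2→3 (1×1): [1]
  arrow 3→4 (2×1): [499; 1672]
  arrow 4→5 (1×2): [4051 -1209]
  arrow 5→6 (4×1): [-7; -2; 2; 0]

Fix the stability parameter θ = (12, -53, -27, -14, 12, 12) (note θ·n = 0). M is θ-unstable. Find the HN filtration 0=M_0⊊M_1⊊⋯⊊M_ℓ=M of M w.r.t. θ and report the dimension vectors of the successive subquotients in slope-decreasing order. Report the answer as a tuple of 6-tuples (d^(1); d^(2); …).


Interval decomposition of M: I[1,1]^3, I[1,6], I[4,4], I[6,6]^3.
HN type (ℓ=3): μ^(1)=12; μ^(2)=-14; μ^(3)=-68/3

((3, 0, 0, 0, 1, 4); (0, 0, 0, 2, 0, 0); (1, 1, 1, 0, 0, 0))


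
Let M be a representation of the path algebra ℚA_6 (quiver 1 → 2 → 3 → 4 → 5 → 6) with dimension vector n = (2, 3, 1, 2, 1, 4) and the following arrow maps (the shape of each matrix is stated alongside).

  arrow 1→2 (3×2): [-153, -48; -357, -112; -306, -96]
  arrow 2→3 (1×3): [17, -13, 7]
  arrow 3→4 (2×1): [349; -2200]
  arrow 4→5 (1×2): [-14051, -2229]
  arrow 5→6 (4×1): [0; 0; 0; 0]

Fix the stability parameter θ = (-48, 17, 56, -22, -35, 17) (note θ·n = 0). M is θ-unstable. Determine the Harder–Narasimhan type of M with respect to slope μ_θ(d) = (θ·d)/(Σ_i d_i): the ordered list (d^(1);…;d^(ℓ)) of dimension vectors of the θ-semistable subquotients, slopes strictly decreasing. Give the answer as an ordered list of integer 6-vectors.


Interval decomposition of M: I[1,1], I[1,5], I[2,2]^2, I[4,4], I[6,6]^4.
HN type (ℓ=4): μ^(1)=17; μ^(2)=4; μ^(3)=-22; μ^(4)=-48

((0, 2, 0, 0, 0, 4); (0, 1, 1, 1, 1, 0); (0, 0, 0, 1, 0, 0); (2, 0, 0, 0, 0, 0))


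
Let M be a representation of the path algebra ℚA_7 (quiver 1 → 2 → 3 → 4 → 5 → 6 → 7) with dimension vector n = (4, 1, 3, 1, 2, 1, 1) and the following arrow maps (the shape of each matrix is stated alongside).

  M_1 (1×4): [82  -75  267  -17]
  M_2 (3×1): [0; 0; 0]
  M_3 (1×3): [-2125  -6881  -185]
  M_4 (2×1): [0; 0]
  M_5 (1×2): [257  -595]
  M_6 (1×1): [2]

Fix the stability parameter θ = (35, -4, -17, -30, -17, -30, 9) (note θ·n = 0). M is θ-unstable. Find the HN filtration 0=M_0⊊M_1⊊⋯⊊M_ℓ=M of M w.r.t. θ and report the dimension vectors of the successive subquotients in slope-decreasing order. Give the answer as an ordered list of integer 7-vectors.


Interval decomposition of M: I[1,1]^3, I[1,2], I[3,3]^2, I[3,4], I[5,5], I[5,7].
HN type (ℓ=5): μ^(1)=35; μ^(2)=31/2; μ^(3)=9; μ^(4)=-17; μ^(5)=-47/2

((3, 0, 0, 0, 0, 0, 0); (1, 1, 0, 0, 0, 0, 0); (0, 0, 0, 0, 0, 0, 1); (0, 0, 2, 0, 1, 0, 0); (0, 0, 1, 1, 1, 1, 0))


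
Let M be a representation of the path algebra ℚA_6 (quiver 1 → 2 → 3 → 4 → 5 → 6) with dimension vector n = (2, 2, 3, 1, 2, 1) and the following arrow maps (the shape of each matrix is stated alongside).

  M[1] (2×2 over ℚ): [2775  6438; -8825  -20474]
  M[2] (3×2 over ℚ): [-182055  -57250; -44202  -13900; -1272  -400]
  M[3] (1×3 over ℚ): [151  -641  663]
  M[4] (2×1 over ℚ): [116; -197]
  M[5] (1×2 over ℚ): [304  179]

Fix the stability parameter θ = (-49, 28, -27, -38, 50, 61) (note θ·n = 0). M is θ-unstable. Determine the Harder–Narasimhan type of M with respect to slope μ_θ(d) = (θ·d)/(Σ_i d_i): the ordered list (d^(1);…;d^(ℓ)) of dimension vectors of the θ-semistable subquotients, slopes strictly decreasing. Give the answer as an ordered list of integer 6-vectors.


Interval decomposition of M: I[1,1], I[1,6], I[2,2], I[3,3]^2, I[5,5].
HN type (ℓ=6): μ^(1)=61; μ^(2)=50; μ^(3)=28; μ^(4)=-37/3; μ^(5)=-27; μ^(6)=-49

((0, 0, 0, 0, 0, 1); (0, 0, 0, 0, 2, 0); (0, 1, 0, 0, 0, 0); (0, 1, 1, 1, 0, 0); (0, 0, 2, 0, 0, 0); (2, 0, 0, 0, 0, 0))


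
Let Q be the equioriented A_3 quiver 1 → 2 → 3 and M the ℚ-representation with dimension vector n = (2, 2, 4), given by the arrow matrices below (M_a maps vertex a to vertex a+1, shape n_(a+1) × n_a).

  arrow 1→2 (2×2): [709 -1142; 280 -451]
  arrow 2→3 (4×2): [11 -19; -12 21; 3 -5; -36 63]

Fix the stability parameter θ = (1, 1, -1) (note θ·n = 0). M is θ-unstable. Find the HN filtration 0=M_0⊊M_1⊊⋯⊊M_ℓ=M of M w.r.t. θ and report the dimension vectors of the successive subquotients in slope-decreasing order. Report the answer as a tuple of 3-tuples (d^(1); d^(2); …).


Interval decomposition of M: I[1,3]^2, I[3,3]^2.
HN type (ℓ=2): μ^(1)=1/3; μ^(2)=-1

((2, 2, 2); (0, 0, 2))


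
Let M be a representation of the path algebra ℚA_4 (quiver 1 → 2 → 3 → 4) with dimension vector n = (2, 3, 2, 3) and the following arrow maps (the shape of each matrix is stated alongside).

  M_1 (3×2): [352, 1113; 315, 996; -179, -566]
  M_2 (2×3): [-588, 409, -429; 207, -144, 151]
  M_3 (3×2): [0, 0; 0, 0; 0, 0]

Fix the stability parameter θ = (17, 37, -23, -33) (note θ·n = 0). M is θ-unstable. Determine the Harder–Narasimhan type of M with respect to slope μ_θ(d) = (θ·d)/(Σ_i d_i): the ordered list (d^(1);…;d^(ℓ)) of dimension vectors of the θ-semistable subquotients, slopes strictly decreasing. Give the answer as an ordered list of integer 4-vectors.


Via rank(M_{q-1}∘⋯∘M_p): M ≅ I[1,2], I[1,3], I[2,3], I[4,4]^3.
μ_θ-semistable layers: μ^(1)=37; μ^(2)=17; μ^(3)=31/3; μ^(4)=7; μ^(5)=-33

((0, 1, 0, 0); (1, 0, 0, 0); (1, 1, 1, 0); (0, 1, 1, 0); (0, 0, 0, 3))


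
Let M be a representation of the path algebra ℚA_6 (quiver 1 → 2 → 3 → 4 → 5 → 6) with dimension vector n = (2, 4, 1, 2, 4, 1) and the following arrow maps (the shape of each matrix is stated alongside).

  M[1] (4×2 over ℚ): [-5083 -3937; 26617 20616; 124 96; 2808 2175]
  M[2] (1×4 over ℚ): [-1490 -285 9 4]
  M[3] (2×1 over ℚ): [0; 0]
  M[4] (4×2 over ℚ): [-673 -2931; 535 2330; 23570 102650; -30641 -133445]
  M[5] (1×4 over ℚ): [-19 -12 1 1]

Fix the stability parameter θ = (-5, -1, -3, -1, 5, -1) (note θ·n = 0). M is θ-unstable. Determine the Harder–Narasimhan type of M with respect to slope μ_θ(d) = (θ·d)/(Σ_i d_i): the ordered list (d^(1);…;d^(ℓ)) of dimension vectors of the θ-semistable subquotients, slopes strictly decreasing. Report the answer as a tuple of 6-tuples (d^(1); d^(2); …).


Via rank(M_{q-1}∘⋯∘M_p): M ≅ I[1,2], I[1,3], I[2,2]^2, I[4,5], I[4,6], I[5,5]^2.
μ_θ-semistable layers: μ^(1)=5; μ^(2)=2; μ^(3)=-1; μ^(4)=-2; μ^(5)=-5

((0, 0, 0, 0, 3, 0); (0, 0, 0, 0, 1, 1); (0, 3, 0, 2, 0, 0); (0, 1, 1, 0, 0, 0); (2, 0, 0, 0, 0, 0))


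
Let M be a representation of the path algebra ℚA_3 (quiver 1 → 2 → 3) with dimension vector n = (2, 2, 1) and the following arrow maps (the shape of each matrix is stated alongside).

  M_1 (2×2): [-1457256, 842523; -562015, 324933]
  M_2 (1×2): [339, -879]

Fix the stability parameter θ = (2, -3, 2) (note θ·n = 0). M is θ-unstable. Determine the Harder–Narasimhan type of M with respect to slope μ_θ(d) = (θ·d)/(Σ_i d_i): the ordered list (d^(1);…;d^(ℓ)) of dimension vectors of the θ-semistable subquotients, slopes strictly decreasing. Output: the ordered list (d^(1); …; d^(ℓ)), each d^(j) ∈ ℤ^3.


Via rank(M_{q-1}∘⋯∘M_p): M ≅ I[1,2], I[1,3].
μ_θ-semistable layers: μ^(1)=2; μ^(2)=-1/2

((0, 0, 1); (2, 2, 0))


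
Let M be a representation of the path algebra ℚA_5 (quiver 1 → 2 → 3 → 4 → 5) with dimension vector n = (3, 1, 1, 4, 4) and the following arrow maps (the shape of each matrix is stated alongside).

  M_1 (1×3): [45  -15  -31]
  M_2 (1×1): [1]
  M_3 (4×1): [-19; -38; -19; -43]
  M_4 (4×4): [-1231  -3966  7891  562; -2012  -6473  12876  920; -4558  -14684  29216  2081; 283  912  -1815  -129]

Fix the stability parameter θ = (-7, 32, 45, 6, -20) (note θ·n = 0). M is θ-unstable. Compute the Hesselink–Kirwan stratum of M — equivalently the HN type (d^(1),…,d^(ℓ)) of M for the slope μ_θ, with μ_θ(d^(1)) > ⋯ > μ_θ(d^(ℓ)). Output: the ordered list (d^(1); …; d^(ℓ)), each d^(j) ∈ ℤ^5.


Interval decomposition of M: I[1,1]^2, I[1,5], I[4,5]^3.
HN type (ℓ=2): μ^(1)=63/4; μ^(2)=-7

((0, 1, 1, 1, 1); (3, 0, 0, 3, 3))


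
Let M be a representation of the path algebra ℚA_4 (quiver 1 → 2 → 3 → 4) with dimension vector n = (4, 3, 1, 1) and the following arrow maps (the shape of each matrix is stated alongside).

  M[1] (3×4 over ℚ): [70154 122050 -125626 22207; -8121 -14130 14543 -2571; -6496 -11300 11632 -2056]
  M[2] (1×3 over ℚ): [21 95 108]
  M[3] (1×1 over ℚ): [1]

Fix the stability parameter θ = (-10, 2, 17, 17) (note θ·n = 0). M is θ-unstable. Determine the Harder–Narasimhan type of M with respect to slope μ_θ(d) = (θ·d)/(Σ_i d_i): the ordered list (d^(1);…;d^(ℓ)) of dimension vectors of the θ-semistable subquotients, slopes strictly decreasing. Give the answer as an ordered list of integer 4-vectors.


Interval decomposition of M: I[1,1], I[1,2]^2, I[1,4].
HN type (ℓ=3): μ^(1)=17; μ^(2)=2; μ^(3)=-10

((0, 0, 1, 1); (0, 3, 0, 0); (4, 0, 0, 0))


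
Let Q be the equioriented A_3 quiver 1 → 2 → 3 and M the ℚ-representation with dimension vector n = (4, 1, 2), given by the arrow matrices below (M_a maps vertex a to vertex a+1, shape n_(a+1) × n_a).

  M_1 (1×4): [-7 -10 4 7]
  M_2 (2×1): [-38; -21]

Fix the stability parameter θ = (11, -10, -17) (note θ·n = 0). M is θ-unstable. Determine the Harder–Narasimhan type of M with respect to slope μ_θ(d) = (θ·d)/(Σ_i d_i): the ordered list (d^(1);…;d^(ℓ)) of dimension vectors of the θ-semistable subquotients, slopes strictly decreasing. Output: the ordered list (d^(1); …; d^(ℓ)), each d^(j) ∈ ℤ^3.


Via rank(M_{q-1}∘⋯∘M_p): M ≅ I[1,1]^3, I[1,3], I[3,3].
μ_θ-semistable layers: μ^(1)=11; μ^(2)=-16/3; μ^(3)=-17

((3, 0, 0); (1, 1, 1); (0, 0, 1))


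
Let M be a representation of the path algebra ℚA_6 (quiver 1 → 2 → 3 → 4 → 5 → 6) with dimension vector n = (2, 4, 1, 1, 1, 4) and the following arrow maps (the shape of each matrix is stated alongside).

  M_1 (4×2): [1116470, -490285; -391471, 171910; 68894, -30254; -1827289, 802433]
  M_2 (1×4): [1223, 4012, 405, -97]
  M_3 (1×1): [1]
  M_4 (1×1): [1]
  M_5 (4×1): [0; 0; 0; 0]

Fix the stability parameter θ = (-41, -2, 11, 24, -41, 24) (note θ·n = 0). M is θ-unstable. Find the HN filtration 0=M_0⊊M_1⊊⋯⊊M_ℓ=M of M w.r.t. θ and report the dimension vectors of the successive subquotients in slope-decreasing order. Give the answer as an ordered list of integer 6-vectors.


Interval decomposition of M: I[1,2], I[1,5], I[2,2]^2, I[6,6]^4.
HN type (ℓ=3): μ^(1)=24; μ^(2)=-2; μ^(3)=-41

((0, 0, 0, 0, 0, 4); (0, 4, 1, 1, 1, 0); (2, 0, 0, 0, 0, 0))


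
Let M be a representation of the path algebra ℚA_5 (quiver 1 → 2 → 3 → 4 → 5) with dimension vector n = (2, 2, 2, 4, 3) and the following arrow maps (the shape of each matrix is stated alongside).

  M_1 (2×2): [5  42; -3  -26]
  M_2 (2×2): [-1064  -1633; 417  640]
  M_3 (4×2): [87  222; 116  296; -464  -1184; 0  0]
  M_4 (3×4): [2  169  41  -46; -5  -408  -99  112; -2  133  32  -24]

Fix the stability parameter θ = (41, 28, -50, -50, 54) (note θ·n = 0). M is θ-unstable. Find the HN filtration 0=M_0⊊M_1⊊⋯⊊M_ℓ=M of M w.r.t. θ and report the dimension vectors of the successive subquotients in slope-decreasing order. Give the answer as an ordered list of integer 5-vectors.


Via rank(M_{q-1}∘⋯∘M_p): M ≅ I[1,3], I[1,5], I[4,4], I[4,5]^2.
μ_θ-semistable layers: μ^(1)=54; μ^(2)=19/3; μ^(3)=-31/4; μ^(4)=-50

((0, 0, 0, 0, 3); (1, 1, 1, 0, 0); (1, 1, 1, 1, 0); (0, 0, 0, 3, 0))


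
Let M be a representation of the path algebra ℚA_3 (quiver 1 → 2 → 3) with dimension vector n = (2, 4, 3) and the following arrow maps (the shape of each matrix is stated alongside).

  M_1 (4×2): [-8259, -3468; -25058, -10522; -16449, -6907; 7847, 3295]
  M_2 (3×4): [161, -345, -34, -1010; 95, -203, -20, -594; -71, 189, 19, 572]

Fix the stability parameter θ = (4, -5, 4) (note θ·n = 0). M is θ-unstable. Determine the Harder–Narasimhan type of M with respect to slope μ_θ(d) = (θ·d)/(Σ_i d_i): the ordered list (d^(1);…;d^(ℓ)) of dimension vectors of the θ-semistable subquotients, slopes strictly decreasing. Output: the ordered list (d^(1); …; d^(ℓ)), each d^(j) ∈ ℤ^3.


Via rank(M_{q-1}∘⋯∘M_p): M ≅ I[1,3]^2, I[2,2]^2, I[3,3].
μ_θ-semistable layers: μ^(1)=4; μ^(2)=-1/2; μ^(3)=-5

((0, 0, 3); (2, 2, 0); (0, 2, 0))


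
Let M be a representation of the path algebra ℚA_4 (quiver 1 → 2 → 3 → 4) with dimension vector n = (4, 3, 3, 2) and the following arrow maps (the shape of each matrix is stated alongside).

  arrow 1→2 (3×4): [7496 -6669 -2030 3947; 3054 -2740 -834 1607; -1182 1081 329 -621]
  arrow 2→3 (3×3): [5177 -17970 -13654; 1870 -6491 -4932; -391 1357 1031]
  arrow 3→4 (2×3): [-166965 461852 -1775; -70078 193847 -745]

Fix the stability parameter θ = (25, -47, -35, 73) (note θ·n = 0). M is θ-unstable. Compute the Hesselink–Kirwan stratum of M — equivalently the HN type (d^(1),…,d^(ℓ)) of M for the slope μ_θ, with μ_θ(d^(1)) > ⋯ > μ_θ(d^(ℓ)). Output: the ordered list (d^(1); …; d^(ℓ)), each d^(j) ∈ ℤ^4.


Barcode: M ≅ I[1,1], I[1,3], I[1,4]^2. HN layers by μ_θ (3 steps, strictly decreasing):
  μ^(1)=73; μ^(2)=25; μ^(3)=-19

((0, 0, 0, 2); (1, 0, 0, 0); (3, 3, 3, 0))


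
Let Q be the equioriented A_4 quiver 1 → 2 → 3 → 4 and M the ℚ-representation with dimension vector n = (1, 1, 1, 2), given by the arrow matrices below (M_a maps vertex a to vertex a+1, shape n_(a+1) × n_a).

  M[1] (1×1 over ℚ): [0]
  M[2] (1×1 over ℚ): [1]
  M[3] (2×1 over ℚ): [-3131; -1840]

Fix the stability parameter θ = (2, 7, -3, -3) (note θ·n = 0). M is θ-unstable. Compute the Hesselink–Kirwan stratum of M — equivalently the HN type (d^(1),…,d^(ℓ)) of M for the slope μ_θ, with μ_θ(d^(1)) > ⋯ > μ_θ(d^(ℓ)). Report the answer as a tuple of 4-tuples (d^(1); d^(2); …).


Interval decomposition of M: I[1,1], I[2,4], I[4,4].
HN type (ℓ=3): μ^(1)=2; μ^(2)=1/3; μ^(3)=-3

((1, 0, 0, 0); (0, 1, 1, 1); (0, 0, 0, 1))


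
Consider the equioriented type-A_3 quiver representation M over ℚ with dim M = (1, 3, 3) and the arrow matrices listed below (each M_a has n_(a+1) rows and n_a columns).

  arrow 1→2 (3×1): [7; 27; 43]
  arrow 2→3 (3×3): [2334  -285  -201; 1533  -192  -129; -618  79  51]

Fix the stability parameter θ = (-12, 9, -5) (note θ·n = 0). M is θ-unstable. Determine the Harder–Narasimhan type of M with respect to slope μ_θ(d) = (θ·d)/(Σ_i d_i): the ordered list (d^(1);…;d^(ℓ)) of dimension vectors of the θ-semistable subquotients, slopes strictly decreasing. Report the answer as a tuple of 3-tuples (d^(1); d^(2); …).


Interval decomposition of M: I[1,2], I[2,3]^2, I[3,3].
HN type (ℓ=4): μ^(1)=9; μ^(2)=2; μ^(3)=-5; μ^(4)=-12

((0, 1, 0); (0, 2, 2); (0, 0, 1); (1, 0, 0))


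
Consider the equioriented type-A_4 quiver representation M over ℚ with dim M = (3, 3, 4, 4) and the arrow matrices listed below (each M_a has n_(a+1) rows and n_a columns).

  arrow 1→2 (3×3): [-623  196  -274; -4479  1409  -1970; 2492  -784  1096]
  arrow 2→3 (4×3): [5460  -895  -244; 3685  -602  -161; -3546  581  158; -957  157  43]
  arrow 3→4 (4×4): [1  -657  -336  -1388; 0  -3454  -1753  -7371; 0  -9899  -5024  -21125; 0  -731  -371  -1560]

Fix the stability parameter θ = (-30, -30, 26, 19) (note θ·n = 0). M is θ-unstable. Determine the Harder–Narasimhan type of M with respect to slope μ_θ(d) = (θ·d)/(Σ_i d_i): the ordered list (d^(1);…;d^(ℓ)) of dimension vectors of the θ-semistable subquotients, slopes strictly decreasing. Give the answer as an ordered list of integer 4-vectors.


Interval decomposition of M: I[1,1], I[1,4]^2, I[2,4], I[3,3], I[4,4].
HN type (ℓ=4): μ^(1)=26; μ^(2)=45/2; μ^(3)=19; μ^(4)=-30

((0, 0, 1, 0); (0, 0, 3, 3); (0, 0, 0, 1); (3, 3, 0, 0))


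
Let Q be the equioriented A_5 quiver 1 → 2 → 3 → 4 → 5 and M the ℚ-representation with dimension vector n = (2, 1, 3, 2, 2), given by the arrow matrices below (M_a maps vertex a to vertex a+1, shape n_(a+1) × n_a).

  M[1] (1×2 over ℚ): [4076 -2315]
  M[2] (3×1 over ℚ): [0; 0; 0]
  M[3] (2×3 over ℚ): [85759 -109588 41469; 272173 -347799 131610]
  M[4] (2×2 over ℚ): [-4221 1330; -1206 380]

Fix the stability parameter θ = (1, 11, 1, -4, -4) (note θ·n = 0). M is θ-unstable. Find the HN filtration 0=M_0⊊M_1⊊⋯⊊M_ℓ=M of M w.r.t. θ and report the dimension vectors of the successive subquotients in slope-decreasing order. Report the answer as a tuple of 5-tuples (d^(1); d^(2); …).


Barcode: M ≅ I[1,1], I[1,2], I[3,3], I[3,4], I[3,5], I[5,5]. HN layers by μ_θ (5 steps, strictly decreasing):
  μ^(1)=11; μ^(2)=1; μ^(3)=-3/2; μ^(4)=-7/3; μ^(5)=-4

((0, 1, 0, 0, 0); (2, 0, 1, 0, 0); (0, 0, 1, 1, 0); (0, 0, 1, 1, 1); (0, 0, 0, 0, 1))


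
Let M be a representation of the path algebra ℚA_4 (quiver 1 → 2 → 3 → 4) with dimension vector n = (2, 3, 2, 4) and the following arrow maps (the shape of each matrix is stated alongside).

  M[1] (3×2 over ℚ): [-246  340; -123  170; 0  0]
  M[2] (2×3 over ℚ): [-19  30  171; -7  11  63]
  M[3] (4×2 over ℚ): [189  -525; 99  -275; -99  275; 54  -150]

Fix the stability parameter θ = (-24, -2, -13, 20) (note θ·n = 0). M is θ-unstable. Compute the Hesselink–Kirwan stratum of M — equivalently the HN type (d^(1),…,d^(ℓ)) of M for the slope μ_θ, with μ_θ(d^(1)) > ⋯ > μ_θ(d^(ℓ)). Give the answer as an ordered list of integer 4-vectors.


Via rank(M_{q-1}∘⋯∘M_p): M ≅ I[1,1], I[1,4], I[2,2], I[2,3], I[4,4]^3.
μ_θ-semistable layers: μ^(1)=20; μ^(2)=-2; μ^(3)=-15/2; μ^(4)=-24

((0, 0, 0, 4); (0, 1, 0, 0); (0, 2, 2, 0); (2, 0, 0, 0))


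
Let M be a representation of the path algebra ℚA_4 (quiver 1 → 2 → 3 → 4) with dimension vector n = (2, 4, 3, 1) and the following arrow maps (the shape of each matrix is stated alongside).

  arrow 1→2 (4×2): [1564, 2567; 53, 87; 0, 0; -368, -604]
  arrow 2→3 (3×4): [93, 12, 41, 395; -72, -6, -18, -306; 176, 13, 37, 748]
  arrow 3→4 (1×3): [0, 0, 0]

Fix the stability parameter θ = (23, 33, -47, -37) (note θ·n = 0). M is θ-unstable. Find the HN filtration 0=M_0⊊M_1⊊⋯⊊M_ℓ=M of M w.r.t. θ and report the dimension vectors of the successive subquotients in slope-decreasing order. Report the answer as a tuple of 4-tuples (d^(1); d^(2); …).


Via rank(M_{q-1}∘⋯∘M_p): M ≅ I[1,3]^2, I[2,2], I[2,3], I[4,4].
μ_θ-semistable layers: μ^(1)=33; μ^(2)=3; μ^(3)=-7; μ^(4)=-37

((0, 1, 0, 0); (2, 2, 2, 0); (0, 1, 1, 0); (0, 0, 0, 1))


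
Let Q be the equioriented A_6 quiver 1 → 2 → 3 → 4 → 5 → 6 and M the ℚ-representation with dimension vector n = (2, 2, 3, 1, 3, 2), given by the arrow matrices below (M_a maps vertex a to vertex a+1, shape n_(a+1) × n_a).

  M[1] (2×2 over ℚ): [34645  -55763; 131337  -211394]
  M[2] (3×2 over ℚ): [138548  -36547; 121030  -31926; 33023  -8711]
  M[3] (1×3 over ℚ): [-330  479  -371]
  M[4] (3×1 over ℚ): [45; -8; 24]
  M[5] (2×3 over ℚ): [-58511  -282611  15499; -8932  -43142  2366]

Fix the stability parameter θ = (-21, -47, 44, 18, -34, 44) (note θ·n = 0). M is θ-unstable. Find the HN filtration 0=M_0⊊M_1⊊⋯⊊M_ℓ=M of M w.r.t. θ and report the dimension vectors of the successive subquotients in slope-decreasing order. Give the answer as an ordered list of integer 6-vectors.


Barcode: M ≅ I[1,3], I[1,6], I[3,3], I[5,5], I[5,6]. HN layers by μ_θ (3 steps, strictly decreasing):
  μ^(1)=44; μ^(2)=28/3; μ^(3)=-34

((0, 0, 2, 0, 0, 2); (0, 0, 1, 1, 1, 0); (2, 2, 0, 0, 2, 0))


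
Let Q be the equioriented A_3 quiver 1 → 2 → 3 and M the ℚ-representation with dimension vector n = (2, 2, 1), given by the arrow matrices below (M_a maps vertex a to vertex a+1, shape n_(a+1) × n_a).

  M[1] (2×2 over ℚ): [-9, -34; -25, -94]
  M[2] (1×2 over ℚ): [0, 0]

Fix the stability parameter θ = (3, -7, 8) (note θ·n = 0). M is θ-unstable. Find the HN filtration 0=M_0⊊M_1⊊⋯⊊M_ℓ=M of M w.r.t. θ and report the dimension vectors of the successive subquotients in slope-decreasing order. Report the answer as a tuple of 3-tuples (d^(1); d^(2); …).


Interval decomposition of M: I[1,2]^2, I[3,3].
HN type (ℓ=2): μ^(1)=8; μ^(2)=-2

((0, 0, 1); (2, 2, 0))


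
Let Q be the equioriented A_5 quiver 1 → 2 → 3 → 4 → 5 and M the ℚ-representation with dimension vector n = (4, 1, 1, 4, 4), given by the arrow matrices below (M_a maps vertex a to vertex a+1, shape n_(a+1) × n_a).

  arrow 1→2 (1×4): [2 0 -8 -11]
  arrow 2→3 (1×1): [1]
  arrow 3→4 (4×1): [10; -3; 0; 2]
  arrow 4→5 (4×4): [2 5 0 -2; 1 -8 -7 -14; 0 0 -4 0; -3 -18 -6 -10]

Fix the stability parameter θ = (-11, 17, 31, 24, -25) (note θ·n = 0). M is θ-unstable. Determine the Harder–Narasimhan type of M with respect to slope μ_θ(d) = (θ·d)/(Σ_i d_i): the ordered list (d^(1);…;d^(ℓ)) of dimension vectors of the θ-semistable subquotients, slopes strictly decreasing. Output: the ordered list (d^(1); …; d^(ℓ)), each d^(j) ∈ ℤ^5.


Via rank(M_{q-1}∘⋯∘M_p): M ≅ I[1,1]^3, I[1,5], I[4,4], I[4,5]^2, I[5,5].
μ_θ-semistable layers: μ^(1)=24; μ^(2)=47/4; μ^(3)=-1/2; μ^(4)=-11; μ^(5)=-25

((0, 0, 0, 1, 0); (0, 1, 1, 1, 1); (0, 0, 0, 2, 2); (4, 0, 0, 0, 0); (0, 0, 0, 0, 1))


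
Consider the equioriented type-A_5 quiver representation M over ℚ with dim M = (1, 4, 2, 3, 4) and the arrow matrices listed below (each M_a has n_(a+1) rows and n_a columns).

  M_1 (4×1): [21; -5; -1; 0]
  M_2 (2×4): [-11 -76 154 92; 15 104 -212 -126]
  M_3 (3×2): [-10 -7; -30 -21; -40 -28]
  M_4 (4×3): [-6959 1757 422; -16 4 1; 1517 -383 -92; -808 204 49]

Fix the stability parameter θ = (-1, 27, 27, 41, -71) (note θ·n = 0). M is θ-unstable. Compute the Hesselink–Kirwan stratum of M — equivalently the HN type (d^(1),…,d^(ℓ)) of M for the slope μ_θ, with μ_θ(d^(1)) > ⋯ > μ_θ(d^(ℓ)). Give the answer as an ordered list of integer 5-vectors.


Via rank(M_{q-1}∘⋯∘M_p): M ≅ I[1,4], I[2,2]^2, I[2,3], I[4,5]^2, I[5,5]^2.
μ_θ-semistable layers: μ^(1)=41; μ^(2)=27; μ^(3)=-1; μ^(4)=-15; μ^(5)=-71

((0, 0, 0, 1, 0); (0, 4, 2, 0, 0); (1, 0, 0, 0, 0); (0, 0, 0, 2, 2); (0, 0, 0, 0, 2))


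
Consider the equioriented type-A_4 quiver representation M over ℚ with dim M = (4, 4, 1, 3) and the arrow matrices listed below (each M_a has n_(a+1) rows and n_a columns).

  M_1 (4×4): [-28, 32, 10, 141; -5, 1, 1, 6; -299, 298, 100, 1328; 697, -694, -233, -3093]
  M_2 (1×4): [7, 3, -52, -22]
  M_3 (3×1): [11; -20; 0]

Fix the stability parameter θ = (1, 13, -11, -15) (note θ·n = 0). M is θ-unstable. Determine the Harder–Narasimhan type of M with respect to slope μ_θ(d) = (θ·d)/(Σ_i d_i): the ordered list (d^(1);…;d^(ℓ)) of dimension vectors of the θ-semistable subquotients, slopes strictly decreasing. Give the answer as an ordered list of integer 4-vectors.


Interval decomposition of M: I[1,2]^3, I[1,4], I[4,4]^2.
HN type (ℓ=4): μ^(1)=13; μ^(2)=1; μ^(3)=-3; μ^(4)=-15

((0, 3, 0, 0); (3, 0, 0, 0); (1, 1, 1, 1); (0, 0, 0, 2))


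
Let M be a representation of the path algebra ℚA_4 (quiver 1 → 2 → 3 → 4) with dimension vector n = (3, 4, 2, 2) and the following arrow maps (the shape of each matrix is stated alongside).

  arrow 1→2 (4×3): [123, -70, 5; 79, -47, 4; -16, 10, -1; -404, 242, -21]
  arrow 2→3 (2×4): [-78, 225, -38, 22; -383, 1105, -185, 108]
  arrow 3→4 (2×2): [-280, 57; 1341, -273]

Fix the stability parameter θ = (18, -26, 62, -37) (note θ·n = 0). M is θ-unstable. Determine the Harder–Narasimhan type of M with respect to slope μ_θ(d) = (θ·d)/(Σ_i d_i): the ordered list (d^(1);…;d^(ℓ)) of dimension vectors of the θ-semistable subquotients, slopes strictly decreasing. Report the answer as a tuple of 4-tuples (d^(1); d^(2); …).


Via rank(M_{q-1}∘⋯∘M_p): M ≅ I[1,2], I[1,4]^2, I[2,2].
μ_θ-semistable layers: μ^(1)=25/2; μ^(2)=-4; μ^(3)=-26

((0, 0, 2, 2); (3, 3, 0, 0); (0, 1, 0, 0))


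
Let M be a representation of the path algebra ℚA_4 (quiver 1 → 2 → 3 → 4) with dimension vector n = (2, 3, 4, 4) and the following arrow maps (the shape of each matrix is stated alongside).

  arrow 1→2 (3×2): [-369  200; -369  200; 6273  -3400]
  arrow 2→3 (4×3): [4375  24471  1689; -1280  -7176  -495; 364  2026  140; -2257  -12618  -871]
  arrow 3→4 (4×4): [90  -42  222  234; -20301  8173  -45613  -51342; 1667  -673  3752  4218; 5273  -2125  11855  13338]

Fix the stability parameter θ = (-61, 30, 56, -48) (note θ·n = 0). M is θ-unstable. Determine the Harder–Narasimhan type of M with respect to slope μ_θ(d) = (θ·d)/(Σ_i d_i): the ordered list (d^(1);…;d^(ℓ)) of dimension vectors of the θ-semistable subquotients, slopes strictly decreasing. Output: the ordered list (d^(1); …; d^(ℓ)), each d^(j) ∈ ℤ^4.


Barcode: M ≅ I[1,1], I[1,3], I[2,4]^2, I[3,4], I[4,4]. HN layers by μ_θ (6 steps, strictly decreasing):
  μ^(1)=56; μ^(2)=30; μ^(3)=38/3; μ^(4)=4; μ^(5)=-48; μ^(6)=-61

((0, 0, 1, 0); (0, 1, 0, 0); (0, 2, 2, 2); (0, 0, 1, 1); (0, 0, 0, 1); (2, 0, 0, 0))


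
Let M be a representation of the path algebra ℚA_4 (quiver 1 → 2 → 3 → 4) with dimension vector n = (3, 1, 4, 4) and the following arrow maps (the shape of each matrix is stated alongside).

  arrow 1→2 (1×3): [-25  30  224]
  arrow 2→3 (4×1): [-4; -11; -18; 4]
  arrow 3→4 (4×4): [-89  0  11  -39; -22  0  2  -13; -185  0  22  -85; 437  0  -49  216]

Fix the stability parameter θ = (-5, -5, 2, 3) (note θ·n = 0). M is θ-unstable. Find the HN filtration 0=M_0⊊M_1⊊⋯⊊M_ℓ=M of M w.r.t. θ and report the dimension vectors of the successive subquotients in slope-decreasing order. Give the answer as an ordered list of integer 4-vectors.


Via rank(M_{q-1}∘⋯∘M_p): M ≅ I[1,1]^2, I[1,4], I[3,3], I[3,4]^2, I[4,4].
μ_θ-semistable layers: μ^(1)=3; μ^(2)=2; μ^(3)=-5

((0, 0, 0, 4); (0, 0, 4, 0); (3, 1, 0, 0))


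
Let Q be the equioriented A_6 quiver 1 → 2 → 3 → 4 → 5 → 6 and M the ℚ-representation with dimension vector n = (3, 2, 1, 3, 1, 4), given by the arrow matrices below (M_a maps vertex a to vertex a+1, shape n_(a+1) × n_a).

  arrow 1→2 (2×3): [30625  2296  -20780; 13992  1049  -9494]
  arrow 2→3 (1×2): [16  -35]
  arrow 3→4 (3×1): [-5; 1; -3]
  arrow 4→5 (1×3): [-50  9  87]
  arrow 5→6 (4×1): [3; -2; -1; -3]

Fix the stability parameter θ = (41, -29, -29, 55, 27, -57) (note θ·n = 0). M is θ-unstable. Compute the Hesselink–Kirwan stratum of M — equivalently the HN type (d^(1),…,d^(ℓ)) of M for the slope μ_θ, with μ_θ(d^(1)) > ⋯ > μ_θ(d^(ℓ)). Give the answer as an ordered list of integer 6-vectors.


Via rank(M_{q-1}∘⋯∘M_p): M ≅ I[1,1], I[1,2], I[1,6], I[4,4]^2, I[6,6]^3.
μ_θ-semistable layers: μ^(1)=55; μ^(2)=41; μ^(3)=25/3; μ^(4)=6; μ^(5)=-17/3; μ^(6)=-57

((0, 0, 0, 2, 0, 0); (1, 0, 0, 0, 0, 0); (0, 0, 0, 1, 1, 1); (1, 1, 0, 0, 0, 0); (1, 1, 1, 0, 0, 0); (0, 0, 0, 0, 0, 3))


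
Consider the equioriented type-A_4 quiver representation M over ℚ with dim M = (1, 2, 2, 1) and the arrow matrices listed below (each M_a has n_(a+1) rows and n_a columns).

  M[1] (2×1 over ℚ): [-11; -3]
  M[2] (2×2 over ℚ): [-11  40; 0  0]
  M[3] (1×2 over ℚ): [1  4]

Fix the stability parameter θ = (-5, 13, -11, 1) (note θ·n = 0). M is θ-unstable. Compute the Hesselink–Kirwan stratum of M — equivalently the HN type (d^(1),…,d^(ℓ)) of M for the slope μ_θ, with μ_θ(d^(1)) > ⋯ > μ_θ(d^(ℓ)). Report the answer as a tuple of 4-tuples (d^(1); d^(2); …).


Interval decomposition of M: I[1,4], I[2,2], I[3,3].
HN type (ℓ=4): μ^(1)=13; μ^(2)=1; μ^(3)=-5; μ^(4)=-11

((0, 1, 0, 0); (0, 1, 1, 1); (1, 0, 0, 0); (0, 0, 1, 0))


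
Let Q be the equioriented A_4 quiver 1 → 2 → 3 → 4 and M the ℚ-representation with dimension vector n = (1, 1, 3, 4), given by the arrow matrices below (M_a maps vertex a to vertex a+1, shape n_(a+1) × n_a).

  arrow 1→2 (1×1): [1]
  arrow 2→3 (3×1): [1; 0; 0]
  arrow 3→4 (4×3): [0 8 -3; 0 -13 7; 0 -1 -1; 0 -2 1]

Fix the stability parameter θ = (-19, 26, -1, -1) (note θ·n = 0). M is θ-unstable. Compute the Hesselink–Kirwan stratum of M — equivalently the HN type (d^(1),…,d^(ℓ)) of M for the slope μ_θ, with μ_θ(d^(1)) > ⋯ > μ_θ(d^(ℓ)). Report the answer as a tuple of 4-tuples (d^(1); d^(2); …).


Via rank(M_{q-1}∘⋯∘M_p): M ≅ I[1,3], I[3,4]^2, I[4,4]^2.
μ_θ-semistable layers: μ^(1)=25/2; μ^(2)=-1; μ^(3)=-19

((0, 1, 1, 0); (0, 0, 2, 4); (1, 0, 0, 0))
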